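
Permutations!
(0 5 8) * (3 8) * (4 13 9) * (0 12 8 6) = (0 5 3 6)(4 13 9)(8 12) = [5, 1, 2, 6, 13, 3, 0, 7, 12, 4, 10, 11, 8, 9]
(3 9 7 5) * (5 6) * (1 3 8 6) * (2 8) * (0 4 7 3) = [4, 0, 8, 9, 7, 2, 5, 1, 6, 3] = (0 4 7 1)(2 8 6 5)(3 9)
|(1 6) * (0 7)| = |(0 7)(1 6)| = 2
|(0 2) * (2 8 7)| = |(0 8 7 2)| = 4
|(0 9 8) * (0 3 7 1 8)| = 4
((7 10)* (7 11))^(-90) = (11)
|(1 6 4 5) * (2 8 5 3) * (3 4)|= 6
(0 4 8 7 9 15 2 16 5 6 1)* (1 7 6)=(0 4 8 6 7 9 15 2 16 5 1)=[4, 0, 16, 3, 8, 1, 7, 9, 6, 15, 10, 11, 12, 13, 14, 2, 5]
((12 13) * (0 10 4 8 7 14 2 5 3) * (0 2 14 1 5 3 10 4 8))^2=(14)(1 10 7 5 8)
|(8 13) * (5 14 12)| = 6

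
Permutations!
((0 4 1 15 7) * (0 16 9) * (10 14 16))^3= ((0 4 1 15 7 10 14 16 9))^3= (0 15 14)(1 10 9)(4 7 16)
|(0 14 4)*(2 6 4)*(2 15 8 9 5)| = |(0 14 15 8 9 5 2 6 4)| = 9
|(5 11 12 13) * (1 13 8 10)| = |(1 13 5 11 12 8 10)| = 7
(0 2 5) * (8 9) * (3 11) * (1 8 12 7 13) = (0 2 5)(1 8 9 12 7 13)(3 11) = [2, 8, 5, 11, 4, 0, 6, 13, 9, 12, 10, 3, 7, 1]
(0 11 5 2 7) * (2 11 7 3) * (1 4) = (0 7)(1 4)(2 3)(5 11) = [7, 4, 3, 2, 1, 11, 6, 0, 8, 9, 10, 5]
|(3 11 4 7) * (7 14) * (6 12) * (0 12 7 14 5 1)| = |(14)(0 12 6 7 3 11 4 5 1)| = 9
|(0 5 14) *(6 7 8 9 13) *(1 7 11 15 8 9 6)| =12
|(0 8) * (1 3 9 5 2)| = 10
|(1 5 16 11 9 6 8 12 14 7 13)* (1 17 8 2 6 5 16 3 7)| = 12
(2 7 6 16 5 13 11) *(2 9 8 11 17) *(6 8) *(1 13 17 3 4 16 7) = [0, 13, 1, 4, 16, 17, 7, 8, 11, 6, 10, 9, 12, 3, 14, 15, 5, 2] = (1 13 3 4 16 5 17 2)(6 7 8 11 9)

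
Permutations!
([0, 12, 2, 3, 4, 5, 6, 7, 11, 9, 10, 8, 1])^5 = [0, 12, 2, 3, 4, 5, 6, 7, 11, 9, 10, 8, 1]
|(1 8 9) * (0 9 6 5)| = |(0 9 1 8 6 5)| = 6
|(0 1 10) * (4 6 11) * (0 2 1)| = 3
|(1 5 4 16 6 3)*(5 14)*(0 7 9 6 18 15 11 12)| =|(0 7 9 6 3 1 14 5 4 16 18 15 11 12)| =14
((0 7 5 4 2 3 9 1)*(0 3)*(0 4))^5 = ((0 7 5)(1 3 9)(2 4))^5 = (0 5 7)(1 9 3)(2 4)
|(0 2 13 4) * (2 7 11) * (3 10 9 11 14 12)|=|(0 7 14 12 3 10 9 11 2 13 4)|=11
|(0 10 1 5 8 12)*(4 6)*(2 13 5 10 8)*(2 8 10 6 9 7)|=|(0 10 1 6 4 9 7 2 13 5 8 12)|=12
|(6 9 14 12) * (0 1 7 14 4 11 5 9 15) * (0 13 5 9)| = |(0 1 7 14 12 6 15 13 5)(4 11 9)| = 9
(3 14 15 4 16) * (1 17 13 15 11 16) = (1 17 13 15 4)(3 14 11 16) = [0, 17, 2, 14, 1, 5, 6, 7, 8, 9, 10, 16, 12, 15, 11, 4, 3, 13]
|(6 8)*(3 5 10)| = |(3 5 10)(6 8)| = 6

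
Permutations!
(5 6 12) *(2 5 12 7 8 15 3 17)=(2 5 6 7 8 15 3 17)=[0, 1, 5, 17, 4, 6, 7, 8, 15, 9, 10, 11, 12, 13, 14, 3, 16, 2]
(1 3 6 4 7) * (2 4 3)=(1 2 4 7)(3 6)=[0, 2, 4, 6, 7, 5, 3, 1]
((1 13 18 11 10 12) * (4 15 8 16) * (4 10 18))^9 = (1 13 4 15 8 16 10 12)(11 18) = ((1 13 4 15 8 16 10 12)(11 18))^9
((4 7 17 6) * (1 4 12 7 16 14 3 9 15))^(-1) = (1 15 9 3 14 16 4)(6 17 7 12)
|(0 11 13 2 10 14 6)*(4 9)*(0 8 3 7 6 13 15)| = 12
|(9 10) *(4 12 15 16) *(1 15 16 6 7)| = 12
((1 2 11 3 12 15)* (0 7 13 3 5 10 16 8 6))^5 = (0 15 10 7 1 16 13 2 8 3 11 6 12 5) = ((0 7 13 3 12 15 1 2 11 5 10 16 8 6))^5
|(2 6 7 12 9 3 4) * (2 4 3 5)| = 6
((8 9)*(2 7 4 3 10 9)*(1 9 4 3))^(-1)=(1 4 10 3 7 2 8 9)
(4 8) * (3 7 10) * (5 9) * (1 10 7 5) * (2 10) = [0, 2, 10, 5, 8, 9, 6, 7, 4, 1, 3] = (1 2 10 3 5 9)(4 8)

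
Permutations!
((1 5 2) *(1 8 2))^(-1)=(1 5)(2 8)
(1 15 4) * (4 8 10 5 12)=(1 15 8 10 5 12 4)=[0, 15, 2, 3, 1, 12, 6, 7, 10, 9, 5, 11, 4, 13, 14, 8]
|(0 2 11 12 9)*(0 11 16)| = |(0 2 16)(9 11 12)| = 3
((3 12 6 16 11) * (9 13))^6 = ((3 12 6 16 11)(9 13))^6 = (3 12 6 16 11)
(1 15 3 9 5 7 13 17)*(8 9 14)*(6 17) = (1 15 3 14 8 9 5 7 13 6 17) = [0, 15, 2, 14, 4, 7, 17, 13, 9, 5, 10, 11, 12, 6, 8, 3, 16, 1]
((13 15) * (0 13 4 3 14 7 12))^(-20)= (0 3)(4 12)(7 15)(13 14)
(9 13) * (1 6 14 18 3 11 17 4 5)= (1 6 14 18 3 11 17 4 5)(9 13)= [0, 6, 2, 11, 5, 1, 14, 7, 8, 13, 10, 17, 12, 9, 18, 15, 16, 4, 3]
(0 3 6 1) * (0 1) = [3, 1, 2, 6, 4, 5, 0] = (0 3 6)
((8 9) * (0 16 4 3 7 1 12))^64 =(0 16 4 3 7 1 12)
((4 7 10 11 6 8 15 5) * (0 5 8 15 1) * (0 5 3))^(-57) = ((0 3)(1 5 4 7 10 11 6 15 8))^(-57) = (0 3)(1 6 7)(4 8 11)(5 15 10)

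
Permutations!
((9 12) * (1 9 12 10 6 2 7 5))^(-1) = (12)(1 5 7 2 6 10 9) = ((12)(1 9 10 6 2 7 5))^(-1)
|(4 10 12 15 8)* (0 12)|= |(0 12 15 8 4 10)|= 6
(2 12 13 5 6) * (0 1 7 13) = [1, 7, 12, 3, 4, 6, 2, 13, 8, 9, 10, 11, 0, 5] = (0 1 7 13 5 6 2 12)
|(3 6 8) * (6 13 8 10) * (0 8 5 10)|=|(0 8 3 13 5 10 6)|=7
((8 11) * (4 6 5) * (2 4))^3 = (2 5 6 4)(8 11) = ((2 4 6 5)(8 11))^3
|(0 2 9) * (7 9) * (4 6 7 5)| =7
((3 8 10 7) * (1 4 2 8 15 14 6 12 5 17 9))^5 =(1 7 12 4 3 5 2 15 17 8 14 9 10 6)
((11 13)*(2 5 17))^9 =(17)(11 13)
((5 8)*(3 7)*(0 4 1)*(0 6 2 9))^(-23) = (0 4 1 6 2 9)(3 7)(5 8) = ((0 4 1 6 2 9)(3 7)(5 8))^(-23)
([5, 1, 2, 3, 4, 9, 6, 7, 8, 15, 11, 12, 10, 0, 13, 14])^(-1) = [13, 1, 2, 3, 4, 0, 6, 7, 8, 5, 12, 10, 11, 14, 15, 9]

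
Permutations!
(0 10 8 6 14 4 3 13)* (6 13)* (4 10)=[4, 1, 2, 6, 3, 5, 14, 7, 13, 9, 8, 11, 12, 0, 10]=(0 4 3 6 14 10 8 13)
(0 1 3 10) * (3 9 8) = (0 1 9 8 3 10) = [1, 9, 2, 10, 4, 5, 6, 7, 3, 8, 0]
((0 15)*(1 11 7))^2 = ((0 15)(1 11 7))^2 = (15)(1 7 11)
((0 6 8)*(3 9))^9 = (3 9)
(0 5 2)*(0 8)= (0 5 2 8)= [5, 1, 8, 3, 4, 2, 6, 7, 0]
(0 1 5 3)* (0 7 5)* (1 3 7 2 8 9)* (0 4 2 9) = (0 3 9 1 4 2 8)(5 7) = [3, 4, 8, 9, 2, 7, 6, 5, 0, 1]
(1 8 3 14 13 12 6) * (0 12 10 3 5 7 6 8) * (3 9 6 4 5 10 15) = (0 12 8 10 9 6 1)(3 14 13 15)(4 5 7) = [12, 0, 2, 14, 5, 7, 1, 4, 10, 6, 9, 11, 8, 15, 13, 3]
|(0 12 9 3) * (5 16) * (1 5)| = |(0 12 9 3)(1 5 16)| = 12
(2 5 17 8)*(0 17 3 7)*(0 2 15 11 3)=(0 17 8 15 11 3 7 2 5)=[17, 1, 5, 7, 4, 0, 6, 2, 15, 9, 10, 3, 12, 13, 14, 11, 16, 8]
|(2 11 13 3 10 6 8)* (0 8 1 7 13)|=12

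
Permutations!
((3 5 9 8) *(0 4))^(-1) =(0 4)(3 8 9 5) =((0 4)(3 5 9 8))^(-1)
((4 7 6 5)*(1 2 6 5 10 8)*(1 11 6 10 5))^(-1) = (1 7 4 5 6 11 8 10 2)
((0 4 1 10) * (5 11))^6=(11)(0 1)(4 10)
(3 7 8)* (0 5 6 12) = [5, 1, 2, 7, 4, 6, 12, 8, 3, 9, 10, 11, 0] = (0 5 6 12)(3 7 8)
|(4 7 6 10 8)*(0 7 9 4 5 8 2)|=|(0 7 6 10 2)(4 9)(5 8)|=10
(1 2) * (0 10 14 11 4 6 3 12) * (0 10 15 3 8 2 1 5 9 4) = [15, 1, 5, 12, 6, 9, 8, 7, 2, 4, 14, 0, 10, 13, 11, 3] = (0 15 3 12 10 14 11)(2 5 9 4 6 8)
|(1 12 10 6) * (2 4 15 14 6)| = |(1 12 10 2 4 15 14 6)| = 8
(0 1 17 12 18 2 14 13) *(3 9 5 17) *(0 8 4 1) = (1 3 9 5 17 12 18 2 14 13 8 4) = [0, 3, 14, 9, 1, 17, 6, 7, 4, 5, 10, 11, 18, 8, 13, 15, 16, 12, 2]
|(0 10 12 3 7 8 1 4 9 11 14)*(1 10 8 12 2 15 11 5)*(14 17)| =24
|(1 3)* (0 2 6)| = 6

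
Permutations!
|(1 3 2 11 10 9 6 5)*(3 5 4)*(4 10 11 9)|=|(11)(1 5)(2 9 6 10 4 3)|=6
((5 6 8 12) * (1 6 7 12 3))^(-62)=((1 6 8 3)(5 7 12))^(-62)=(1 8)(3 6)(5 7 12)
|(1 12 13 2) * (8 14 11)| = 12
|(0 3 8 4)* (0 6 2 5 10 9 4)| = |(0 3 8)(2 5 10 9 4 6)| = 6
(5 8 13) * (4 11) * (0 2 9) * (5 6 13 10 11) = (0 2 9)(4 5 8 10 11)(6 13) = [2, 1, 9, 3, 5, 8, 13, 7, 10, 0, 11, 4, 12, 6]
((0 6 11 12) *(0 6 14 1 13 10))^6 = ((0 14 1 13 10)(6 11 12))^6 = (0 14 1 13 10)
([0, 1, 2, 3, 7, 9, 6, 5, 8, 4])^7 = [0, 1, 2, 3, 9, 7, 6, 4, 8, 5]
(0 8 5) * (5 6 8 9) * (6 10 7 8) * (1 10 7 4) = [9, 10, 2, 3, 1, 0, 6, 8, 7, 5, 4] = (0 9 5)(1 10 4)(7 8)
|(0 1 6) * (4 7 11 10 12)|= 15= |(0 1 6)(4 7 11 10 12)|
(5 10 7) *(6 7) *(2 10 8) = (2 10 6 7 5 8) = [0, 1, 10, 3, 4, 8, 7, 5, 2, 9, 6]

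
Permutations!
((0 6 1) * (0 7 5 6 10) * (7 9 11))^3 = ((0 10)(1 9 11 7 5 6))^3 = (0 10)(1 7)(5 9)(6 11)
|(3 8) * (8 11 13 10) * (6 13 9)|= |(3 11 9 6 13 10 8)|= 7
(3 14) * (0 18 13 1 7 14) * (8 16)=(0 18 13 1 7 14 3)(8 16)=[18, 7, 2, 0, 4, 5, 6, 14, 16, 9, 10, 11, 12, 1, 3, 15, 8, 17, 13]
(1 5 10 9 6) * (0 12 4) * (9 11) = (0 12 4)(1 5 10 11 9 6) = [12, 5, 2, 3, 0, 10, 1, 7, 8, 6, 11, 9, 4]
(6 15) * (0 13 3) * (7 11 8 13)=(0 7 11 8 13 3)(6 15)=[7, 1, 2, 0, 4, 5, 15, 11, 13, 9, 10, 8, 12, 3, 14, 6]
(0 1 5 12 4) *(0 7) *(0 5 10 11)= [1, 10, 2, 3, 7, 12, 6, 5, 8, 9, 11, 0, 4]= (0 1 10 11)(4 7 5 12)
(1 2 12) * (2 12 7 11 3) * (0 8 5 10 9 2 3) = (0 8 5 10 9 2 7 11)(1 12) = [8, 12, 7, 3, 4, 10, 6, 11, 5, 2, 9, 0, 1]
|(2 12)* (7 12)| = 3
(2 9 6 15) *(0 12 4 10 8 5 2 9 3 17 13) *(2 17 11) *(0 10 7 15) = (0 12 4 7 15 9 6)(2 3 11)(5 17 13 10 8) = [12, 1, 3, 11, 7, 17, 0, 15, 5, 6, 8, 2, 4, 10, 14, 9, 16, 13]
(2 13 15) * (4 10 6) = (2 13 15)(4 10 6) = [0, 1, 13, 3, 10, 5, 4, 7, 8, 9, 6, 11, 12, 15, 14, 2]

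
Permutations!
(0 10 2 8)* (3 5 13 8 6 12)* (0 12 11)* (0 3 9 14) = (0 10 2 6 11 3 5 13 8 12 9 14) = [10, 1, 6, 5, 4, 13, 11, 7, 12, 14, 2, 3, 9, 8, 0]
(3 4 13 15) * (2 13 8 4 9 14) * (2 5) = (2 13 15 3 9 14 5)(4 8) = [0, 1, 13, 9, 8, 2, 6, 7, 4, 14, 10, 11, 12, 15, 5, 3]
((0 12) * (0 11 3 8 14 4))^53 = ((0 12 11 3 8 14 4))^53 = (0 8 12 14 11 4 3)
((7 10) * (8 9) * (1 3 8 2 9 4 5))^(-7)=(1 4 3 5 8)(2 9)(7 10)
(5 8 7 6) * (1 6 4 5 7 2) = (1 6 7 4 5 8 2) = [0, 6, 1, 3, 5, 8, 7, 4, 2]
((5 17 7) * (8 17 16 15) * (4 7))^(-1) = (4 17 8 15 16 5 7)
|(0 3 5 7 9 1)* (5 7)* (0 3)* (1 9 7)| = 2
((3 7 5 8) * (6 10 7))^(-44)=(3 5 10)(6 8 7)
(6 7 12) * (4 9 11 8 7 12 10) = (4 9 11 8 7 10)(6 12) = [0, 1, 2, 3, 9, 5, 12, 10, 7, 11, 4, 8, 6]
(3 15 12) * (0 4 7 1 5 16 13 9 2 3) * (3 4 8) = (0 8 3 15 12)(1 5 16 13 9 2 4 7) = [8, 5, 4, 15, 7, 16, 6, 1, 3, 2, 10, 11, 0, 9, 14, 12, 13]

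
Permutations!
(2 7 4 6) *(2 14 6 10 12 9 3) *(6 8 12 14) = (2 7 4 10 14 8 12 9 3) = [0, 1, 7, 2, 10, 5, 6, 4, 12, 3, 14, 11, 9, 13, 8]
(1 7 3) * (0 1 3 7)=(7)(0 1)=[1, 0, 2, 3, 4, 5, 6, 7]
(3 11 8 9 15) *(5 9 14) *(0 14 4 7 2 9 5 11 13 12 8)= (0 14 11)(2 9 15 3 13 12 8 4 7)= [14, 1, 9, 13, 7, 5, 6, 2, 4, 15, 10, 0, 8, 12, 11, 3]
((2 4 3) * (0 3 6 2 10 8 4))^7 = (10)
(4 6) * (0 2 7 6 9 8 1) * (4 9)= (0 2 7 6 9 8 1)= [2, 0, 7, 3, 4, 5, 9, 6, 1, 8]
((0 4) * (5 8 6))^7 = (0 4)(5 8 6)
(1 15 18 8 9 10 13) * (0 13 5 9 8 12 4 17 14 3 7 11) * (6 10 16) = (0 13 1 15 18 12 4 17 14 3 7 11)(5 9 16 6 10) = [13, 15, 2, 7, 17, 9, 10, 11, 8, 16, 5, 0, 4, 1, 3, 18, 6, 14, 12]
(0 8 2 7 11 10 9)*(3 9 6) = (0 8 2 7 11 10 6 3 9) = [8, 1, 7, 9, 4, 5, 3, 11, 2, 0, 6, 10]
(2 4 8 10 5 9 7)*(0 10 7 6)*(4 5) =(0 10 4 8 7 2 5 9 6) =[10, 1, 5, 3, 8, 9, 0, 2, 7, 6, 4]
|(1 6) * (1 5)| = 3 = |(1 6 5)|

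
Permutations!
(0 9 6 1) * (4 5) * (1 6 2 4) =(0 9 2 4 5 1) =[9, 0, 4, 3, 5, 1, 6, 7, 8, 2]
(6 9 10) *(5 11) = [0, 1, 2, 3, 4, 11, 9, 7, 8, 10, 6, 5] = (5 11)(6 9 10)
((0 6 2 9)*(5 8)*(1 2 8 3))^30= ((0 6 8 5 3 1 2 9))^30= (0 2 3 8)(1 5 6 9)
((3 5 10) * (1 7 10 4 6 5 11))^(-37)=(1 3 7 11 10)(4 5 6)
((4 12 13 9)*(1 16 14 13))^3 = (1 13 12 14 4 16 9)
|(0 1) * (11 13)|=2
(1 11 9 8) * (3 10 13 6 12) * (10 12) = (1 11 9 8)(3 12)(6 10 13) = [0, 11, 2, 12, 4, 5, 10, 7, 1, 8, 13, 9, 3, 6]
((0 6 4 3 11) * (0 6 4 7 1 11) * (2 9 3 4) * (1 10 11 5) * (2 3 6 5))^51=(0 3)(1 6 11 2 7 5 9 10)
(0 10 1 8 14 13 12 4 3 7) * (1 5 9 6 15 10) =(0 1 8 14 13 12 4 3 7)(5 9 6 15 10) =[1, 8, 2, 7, 3, 9, 15, 0, 14, 6, 5, 11, 4, 12, 13, 10]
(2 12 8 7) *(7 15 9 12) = (2 7)(8 15 9 12) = [0, 1, 7, 3, 4, 5, 6, 2, 15, 12, 10, 11, 8, 13, 14, 9]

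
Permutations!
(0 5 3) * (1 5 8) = [8, 5, 2, 0, 4, 3, 6, 7, 1] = (0 8 1 5 3)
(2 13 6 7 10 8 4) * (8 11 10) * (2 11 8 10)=[0, 1, 13, 3, 11, 5, 7, 10, 4, 9, 8, 2, 12, 6]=(2 13 6 7 10 8 4 11)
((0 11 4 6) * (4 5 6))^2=(0 5)(6 11)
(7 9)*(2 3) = [0, 1, 3, 2, 4, 5, 6, 9, 8, 7] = (2 3)(7 9)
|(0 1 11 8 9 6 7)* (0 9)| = 12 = |(0 1 11 8)(6 7 9)|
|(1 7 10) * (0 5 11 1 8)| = 7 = |(0 5 11 1 7 10 8)|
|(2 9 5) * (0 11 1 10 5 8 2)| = 15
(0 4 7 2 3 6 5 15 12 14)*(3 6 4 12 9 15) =(0 12 14)(2 6 5 3 4 7)(9 15) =[12, 1, 6, 4, 7, 3, 5, 2, 8, 15, 10, 11, 14, 13, 0, 9]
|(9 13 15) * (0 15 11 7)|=6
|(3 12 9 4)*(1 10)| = |(1 10)(3 12 9 4)| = 4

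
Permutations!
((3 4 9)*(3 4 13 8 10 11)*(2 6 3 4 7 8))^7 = (2 13 3 6)(4 9 7 8 10 11)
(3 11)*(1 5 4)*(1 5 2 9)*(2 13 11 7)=[0, 13, 9, 7, 5, 4, 6, 2, 8, 1, 10, 3, 12, 11]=(1 13 11 3 7 2 9)(4 5)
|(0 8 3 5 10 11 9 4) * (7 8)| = |(0 7 8 3 5 10 11 9 4)| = 9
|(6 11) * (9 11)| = |(6 9 11)| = 3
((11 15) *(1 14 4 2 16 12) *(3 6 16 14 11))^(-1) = (1 12 16 6 3 15 11)(2 4 14)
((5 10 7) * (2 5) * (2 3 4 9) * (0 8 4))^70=((0 8 4 9 2 5 10 7 3))^70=(0 7 5 9 8 3 10 2 4)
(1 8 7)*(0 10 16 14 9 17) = [10, 8, 2, 3, 4, 5, 6, 1, 7, 17, 16, 11, 12, 13, 9, 15, 14, 0] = (0 10 16 14 9 17)(1 8 7)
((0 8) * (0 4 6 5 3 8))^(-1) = (3 5 6 4 8)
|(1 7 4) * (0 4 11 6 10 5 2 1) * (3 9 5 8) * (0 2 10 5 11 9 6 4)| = |(1 7 9 11 4 2)(3 6 5 10 8)| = 30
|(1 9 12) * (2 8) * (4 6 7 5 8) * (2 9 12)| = 14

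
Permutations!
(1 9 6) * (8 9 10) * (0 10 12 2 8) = (0 10)(1 12 2 8 9 6) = [10, 12, 8, 3, 4, 5, 1, 7, 9, 6, 0, 11, 2]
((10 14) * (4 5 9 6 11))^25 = ((4 5 9 6 11)(10 14))^25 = (10 14)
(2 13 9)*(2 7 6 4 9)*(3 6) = (2 13)(3 6 4 9 7) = [0, 1, 13, 6, 9, 5, 4, 3, 8, 7, 10, 11, 12, 2]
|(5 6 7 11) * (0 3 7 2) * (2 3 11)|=|(0 11 5 6 3 7 2)|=7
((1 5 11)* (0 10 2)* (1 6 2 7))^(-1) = ((0 10 7 1 5 11 6 2))^(-1) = (0 2 6 11 5 1 7 10)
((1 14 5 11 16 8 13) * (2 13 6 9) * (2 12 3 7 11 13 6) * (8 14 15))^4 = ((1 15 8 2 6 9 12 3 7 11 16 14 5 13))^4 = (1 6 7 5 8 12 16)(2 3 14 15 9 11 13)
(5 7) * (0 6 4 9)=[6, 1, 2, 3, 9, 7, 4, 5, 8, 0]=(0 6 4 9)(5 7)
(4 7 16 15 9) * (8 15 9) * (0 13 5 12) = (0 13 5 12)(4 7 16 9)(8 15) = [13, 1, 2, 3, 7, 12, 6, 16, 15, 4, 10, 11, 0, 5, 14, 8, 9]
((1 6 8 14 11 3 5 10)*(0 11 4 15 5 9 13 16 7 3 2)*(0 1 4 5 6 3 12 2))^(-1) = (0 11)(1 2 12 7 16 13 9 3)(4 10 5 14 8 6 15)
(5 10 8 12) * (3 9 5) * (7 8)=(3 9 5 10 7 8 12)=[0, 1, 2, 9, 4, 10, 6, 8, 12, 5, 7, 11, 3]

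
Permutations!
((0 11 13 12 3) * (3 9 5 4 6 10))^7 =(0 6 9 11 10 5 13 3 4 12) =((0 11 13 12 9 5 4 6 10 3))^7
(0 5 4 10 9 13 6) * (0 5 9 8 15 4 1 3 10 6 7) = (0 9 13 7)(1 3 10 8 15 4 6 5) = [9, 3, 2, 10, 6, 1, 5, 0, 15, 13, 8, 11, 12, 7, 14, 4]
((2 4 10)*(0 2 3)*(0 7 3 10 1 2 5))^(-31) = (10)(0 5)(1 4 2)(3 7)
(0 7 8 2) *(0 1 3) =(0 7 8 2 1 3) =[7, 3, 1, 0, 4, 5, 6, 8, 2]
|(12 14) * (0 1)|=|(0 1)(12 14)|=2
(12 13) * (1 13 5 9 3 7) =[0, 13, 2, 7, 4, 9, 6, 1, 8, 3, 10, 11, 5, 12] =(1 13 12 5 9 3 7)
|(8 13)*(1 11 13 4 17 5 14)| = 8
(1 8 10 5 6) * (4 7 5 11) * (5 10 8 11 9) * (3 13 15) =(1 11 4 7 10 9 5 6)(3 13 15) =[0, 11, 2, 13, 7, 6, 1, 10, 8, 5, 9, 4, 12, 15, 14, 3]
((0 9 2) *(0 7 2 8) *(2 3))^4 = (0 9 8)(2 7 3)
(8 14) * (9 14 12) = (8 12 9 14) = [0, 1, 2, 3, 4, 5, 6, 7, 12, 14, 10, 11, 9, 13, 8]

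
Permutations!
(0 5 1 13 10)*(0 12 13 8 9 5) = [0, 8, 2, 3, 4, 1, 6, 7, 9, 5, 12, 11, 13, 10] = (1 8 9 5)(10 12 13)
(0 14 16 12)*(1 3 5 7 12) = (0 14 16 1 3 5 7 12) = [14, 3, 2, 5, 4, 7, 6, 12, 8, 9, 10, 11, 0, 13, 16, 15, 1]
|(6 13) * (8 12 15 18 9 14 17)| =14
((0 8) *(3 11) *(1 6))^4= (11)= ((0 8)(1 6)(3 11))^4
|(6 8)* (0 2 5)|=6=|(0 2 5)(6 8)|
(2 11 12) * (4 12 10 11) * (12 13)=(2 4 13 12)(10 11)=[0, 1, 4, 3, 13, 5, 6, 7, 8, 9, 11, 10, 2, 12]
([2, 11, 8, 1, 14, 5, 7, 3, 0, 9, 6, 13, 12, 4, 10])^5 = [8, 10, 0, 14, 3, 5, 13, 4, 2, 9, 11, 6, 12, 7, 1]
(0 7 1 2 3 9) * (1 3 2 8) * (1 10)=(0 7 3 9)(1 8 10)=[7, 8, 2, 9, 4, 5, 6, 3, 10, 0, 1]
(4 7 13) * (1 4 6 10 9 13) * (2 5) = (1 4 7)(2 5)(6 10 9 13) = [0, 4, 5, 3, 7, 2, 10, 1, 8, 13, 9, 11, 12, 6]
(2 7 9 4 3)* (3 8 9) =(2 7 3)(4 8 9) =[0, 1, 7, 2, 8, 5, 6, 3, 9, 4]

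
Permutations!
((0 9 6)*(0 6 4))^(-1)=((0 9 4))^(-1)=(0 4 9)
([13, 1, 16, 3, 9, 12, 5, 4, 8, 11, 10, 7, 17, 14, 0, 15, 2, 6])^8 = (17)(0 14 13)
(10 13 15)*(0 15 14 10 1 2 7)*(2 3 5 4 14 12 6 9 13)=(0 15 1 3 5 4 14 10 2 7)(6 9 13 12)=[15, 3, 7, 5, 14, 4, 9, 0, 8, 13, 2, 11, 6, 12, 10, 1]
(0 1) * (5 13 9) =[1, 0, 2, 3, 4, 13, 6, 7, 8, 5, 10, 11, 12, 9] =(0 1)(5 13 9)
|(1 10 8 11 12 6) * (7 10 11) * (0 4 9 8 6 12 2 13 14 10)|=35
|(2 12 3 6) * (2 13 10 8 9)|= |(2 12 3 6 13 10 8 9)|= 8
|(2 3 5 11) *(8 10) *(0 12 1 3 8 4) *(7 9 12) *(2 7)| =35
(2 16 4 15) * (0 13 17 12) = [13, 1, 16, 3, 15, 5, 6, 7, 8, 9, 10, 11, 0, 17, 14, 2, 4, 12] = (0 13 17 12)(2 16 4 15)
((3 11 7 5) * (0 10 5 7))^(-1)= (0 11 3 5 10)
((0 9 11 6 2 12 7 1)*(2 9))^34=((0 2 12 7 1)(6 9 11))^34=(0 1 7 12 2)(6 9 11)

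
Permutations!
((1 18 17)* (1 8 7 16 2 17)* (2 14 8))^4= (18)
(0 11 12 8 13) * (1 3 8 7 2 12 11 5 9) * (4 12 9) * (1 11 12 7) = (0 5 4 7 2 9 11 12 1 3 8 13) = [5, 3, 9, 8, 7, 4, 6, 2, 13, 11, 10, 12, 1, 0]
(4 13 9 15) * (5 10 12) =(4 13 9 15)(5 10 12) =[0, 1, 2, 3, 13, 10, 6, 7, 8, 15, 12, 11, 5, 9, 14, 4]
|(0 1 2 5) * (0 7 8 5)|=3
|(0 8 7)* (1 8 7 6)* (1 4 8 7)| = 3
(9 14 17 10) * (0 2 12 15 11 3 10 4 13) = (0 2 12 15 11 3 10 9 14 17 4 13) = [2, 1, 12, 10, 13, 5, 6, 7, 8, 14, 9, 3, 15, 0, 17, 11, 16, 4]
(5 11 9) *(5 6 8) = (5 11 9 6 8) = [0, 1, 2, 3, 4, 11, 8, 7, 5, 6, 10, 9]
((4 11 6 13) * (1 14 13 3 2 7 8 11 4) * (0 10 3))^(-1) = (0 6 11 8 7 2 3 10)(1 13 14)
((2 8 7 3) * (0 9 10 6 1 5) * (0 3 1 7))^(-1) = (0 8 2 3 5 1 7 6 10 9)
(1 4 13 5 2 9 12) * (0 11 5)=[11, 4, 9, 3, 13, 2, 6, 7, 8, 12, 10, 5, 1, 0]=(0 11 5 2 9 12 1 4 13)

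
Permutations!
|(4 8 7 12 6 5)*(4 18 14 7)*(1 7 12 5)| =|(1 7 5 18 14 12 6)(4 8)| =14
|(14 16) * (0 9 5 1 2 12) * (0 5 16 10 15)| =|(0 9 16 14 10 15)(1 2 12 5)| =12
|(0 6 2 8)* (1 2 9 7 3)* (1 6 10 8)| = |(0 10 8)(1 2)(3 6 9 7)| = 12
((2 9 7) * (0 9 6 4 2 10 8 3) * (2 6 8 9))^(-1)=((0 2 8 3)(4 6)(7 10 9))^(-1)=(0 3 8 2)(4 6)(7 9 10)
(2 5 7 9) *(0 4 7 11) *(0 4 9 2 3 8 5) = (0 9 3 8 5 11 4 7 2) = [9, 1, 0, 8, 7, 11, 6, 2, 5, 3, 10, 4]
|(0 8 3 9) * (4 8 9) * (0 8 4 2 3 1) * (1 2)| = 6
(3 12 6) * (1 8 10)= (1 8 10)(3 12 6)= [0, 8, 2, 12, 4, 5, 3, 7, 10, 9, 1, 11, 6]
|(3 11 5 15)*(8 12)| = |(3 11 5 15)(8 12)| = 4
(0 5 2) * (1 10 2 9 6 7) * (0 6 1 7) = [5, 10, 6, 3, 4, 9, 0, 7, 8, 1, 2] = (0 5 9 1 10 2 6)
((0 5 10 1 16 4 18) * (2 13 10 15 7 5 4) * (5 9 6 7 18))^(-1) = ((0 4 5 15 18)(1 16 2 13 10)(6 7 9))^(-1) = (0 18 15 5 4)(1 10 13 2 16)(6 9 7)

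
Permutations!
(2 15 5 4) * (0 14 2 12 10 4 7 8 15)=(0 14 2)(4 12 10)(5 7 8 15)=[14, 1, 0, 3, 12, 7, 6, 8, 15, 9, 4, 11, 10, 13, 2, 5]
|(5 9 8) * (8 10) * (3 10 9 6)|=5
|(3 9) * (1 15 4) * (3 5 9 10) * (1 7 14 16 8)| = 14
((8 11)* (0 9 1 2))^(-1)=(0 2 1 9)(8 11)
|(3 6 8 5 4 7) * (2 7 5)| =10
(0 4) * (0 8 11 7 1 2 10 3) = (0 4 8 11 7 1 2 10 3) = [4, 2, 10, 0, 8, 5, 6, 1, 11, 9, 3, 7]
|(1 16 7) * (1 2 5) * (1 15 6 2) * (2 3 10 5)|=15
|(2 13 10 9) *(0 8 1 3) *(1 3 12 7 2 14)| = |(0 8 3)(1 12 7 2 13 10 9 14)| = 24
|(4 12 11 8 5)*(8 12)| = 6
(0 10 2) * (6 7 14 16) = (0 10 2)(6 7 14 16) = [10, 1, 0, 3, 4, 5, 7, 14, 8, 9, 2, 11, 12, 13, 16, 15, 6]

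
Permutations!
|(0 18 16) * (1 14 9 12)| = |(0 18 16)(1 14 9 12)| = 12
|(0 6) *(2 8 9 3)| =|(0 6)(2 8 9 3)| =4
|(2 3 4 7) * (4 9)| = 5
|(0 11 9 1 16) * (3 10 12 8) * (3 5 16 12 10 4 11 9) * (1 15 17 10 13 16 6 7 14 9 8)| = |(0 8 5 6 7 14 9 15 17 10 13 16)(1 12)(3 4 11)| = 12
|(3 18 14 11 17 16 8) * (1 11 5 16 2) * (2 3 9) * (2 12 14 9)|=|(1 11 17 3 18 9 12 14 5 16 8 2)|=12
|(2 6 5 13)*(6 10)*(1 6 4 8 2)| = 4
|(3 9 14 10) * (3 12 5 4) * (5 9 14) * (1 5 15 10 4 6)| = 12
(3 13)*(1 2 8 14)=(1 2 8 14)(3 13)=[0, 2, 8, 13, 4, 5, 6, 7, 14, 9, 10, 11, 12, 3, 1]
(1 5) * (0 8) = (0 8)(1 5) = [8, 5, 2, 3, 4, 1, 6, 7, 0]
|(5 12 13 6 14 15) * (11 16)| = 6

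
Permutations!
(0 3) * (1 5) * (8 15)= (0 3)(1 5)(8 15)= [3, 5, 2, 0, 4, 1, 6, 7, 15, 9, 10, 11, 12, 13, 14, 8]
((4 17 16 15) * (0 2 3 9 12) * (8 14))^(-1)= (0 12 9 3 2)(4 15 16 17)(8 14)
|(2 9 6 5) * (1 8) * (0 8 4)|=4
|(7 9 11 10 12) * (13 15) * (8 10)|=6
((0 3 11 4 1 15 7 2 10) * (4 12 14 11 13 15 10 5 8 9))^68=(0 9 7)(1 5 13)(2 3 4)(8 15 10)(11 14 12)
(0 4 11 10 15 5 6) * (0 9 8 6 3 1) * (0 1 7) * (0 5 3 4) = (3 7 5 4 11 10 15)(6 9 8) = [0, 1, 2, 7, 11, 4, 9, 5, 6, 8, 15, 10, 12, 13, 14, 3]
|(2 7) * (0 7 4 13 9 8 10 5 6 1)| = 11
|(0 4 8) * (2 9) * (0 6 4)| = 6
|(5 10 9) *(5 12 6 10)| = 4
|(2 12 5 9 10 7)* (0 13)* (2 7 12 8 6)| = 12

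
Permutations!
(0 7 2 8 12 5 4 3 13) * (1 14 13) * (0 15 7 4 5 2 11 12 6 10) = (0 4 3 1 14 13 15 7 11 12 2 8 6 10) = [4, 14, 8, 1, 3, 5, 10, 11, 6, 9, 0, 12, 2, 15, 13, 7]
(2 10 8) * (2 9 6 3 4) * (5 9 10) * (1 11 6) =[0, 11, 5, 4, 2, 9, 3, 7, 10, 1, 8, 6] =(1 11 6 3 4 2 5 9)(8 10)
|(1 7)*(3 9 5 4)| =4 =|(1 7)(3 9 5 4)|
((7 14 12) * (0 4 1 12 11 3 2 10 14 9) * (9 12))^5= (14)(0 4 1 9)(7 12)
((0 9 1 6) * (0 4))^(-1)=(0 4 6 1 9)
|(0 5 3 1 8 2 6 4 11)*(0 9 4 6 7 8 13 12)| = 6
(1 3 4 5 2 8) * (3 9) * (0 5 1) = (0 5 2 8)(1 9 3 4) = [5, 9, 8, 4, 1, 2, 6, 7, 0, 3]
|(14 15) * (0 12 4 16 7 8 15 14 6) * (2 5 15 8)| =9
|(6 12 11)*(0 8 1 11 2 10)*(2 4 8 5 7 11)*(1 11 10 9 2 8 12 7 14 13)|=|(0 5 14 13 1 8 11 6 7 10)(2 9)(4 12)|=10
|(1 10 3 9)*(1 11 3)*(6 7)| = 6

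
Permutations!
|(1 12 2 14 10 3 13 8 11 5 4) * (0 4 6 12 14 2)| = |(0 4 1 14 10 3 13 8 11 5 6 12)| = 12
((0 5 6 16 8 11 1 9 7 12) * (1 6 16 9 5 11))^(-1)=(0 12 7 9 6 11)(1 8 16 5)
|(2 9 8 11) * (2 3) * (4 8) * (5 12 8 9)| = |(2 5 12 8 11 3)(4 9)| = 6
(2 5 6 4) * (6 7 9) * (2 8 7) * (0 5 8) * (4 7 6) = (0 5 2 8 6 7 9 4) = [5, 1, 8, 3, 0, 2, 7, 9, 6, 4]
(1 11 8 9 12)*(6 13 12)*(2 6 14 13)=(1 11 8 9 14 13 12)(2 6)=[0, 11, 6, 3, 4, 5, 2, 7, 9, 14, 10, 8, 1, 12, 13]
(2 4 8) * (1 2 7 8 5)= (1 2 4 5)(7 8)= [0, 2, 4, 3, 5, 1, 6, 8, 7]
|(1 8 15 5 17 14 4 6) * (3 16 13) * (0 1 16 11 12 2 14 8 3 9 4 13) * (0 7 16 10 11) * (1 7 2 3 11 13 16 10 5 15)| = |(0 7 10 13 9 4 6 5 17 8 1 11 12 3)(2 14 16)| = 42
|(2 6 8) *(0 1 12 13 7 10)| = 6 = |(0 1 12 13 7 10)(2 6 8)|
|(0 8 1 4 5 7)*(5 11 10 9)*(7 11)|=|(0 8 1 4 7)(5 11 10 9)|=20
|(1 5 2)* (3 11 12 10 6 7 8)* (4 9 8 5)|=12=|(1 4 9 8 3 11 12 10 6 7 5 2)|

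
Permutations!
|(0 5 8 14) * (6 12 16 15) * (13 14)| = |(0 5 8 13 14)(6 12 16 15)| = 20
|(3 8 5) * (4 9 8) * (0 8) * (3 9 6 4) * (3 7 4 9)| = 8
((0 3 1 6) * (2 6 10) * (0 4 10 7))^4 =((0 3 1 7)(2 6 4 10))^4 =(10)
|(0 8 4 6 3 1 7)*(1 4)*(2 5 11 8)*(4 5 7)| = 21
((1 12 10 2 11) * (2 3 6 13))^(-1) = (1 11 2 13 6 3 10 12)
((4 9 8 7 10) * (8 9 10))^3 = ((4 10)(7 8))^3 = (4 10)(7 8)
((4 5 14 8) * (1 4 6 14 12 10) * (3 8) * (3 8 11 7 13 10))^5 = (1 11 4 7 5 13 12 10 3)(6 8 14)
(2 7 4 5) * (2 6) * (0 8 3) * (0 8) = (2 7 4 5 6)(3 8) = [0, 1, 7, 8, 5, 6, 2, 4, 3]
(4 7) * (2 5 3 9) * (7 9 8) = [0, 1, 5, 8, 9, 3, 6, 4, 7, 2] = (2 5 3 8 7 4 9)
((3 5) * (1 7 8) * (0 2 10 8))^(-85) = ((0 2 10 8 1 7)(3 5))^(-85) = (0 7 1 8 10 2)(3 5)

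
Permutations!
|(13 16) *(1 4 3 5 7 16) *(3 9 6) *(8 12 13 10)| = |(1 4 9 6 3 5 7 16 10 8 12 13)| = 12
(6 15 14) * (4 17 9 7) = (4 17 9 7)(6 15 14) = [0, 1, 2, 3, 17, 5, 15, 4, 8, 7, 10, 11, 12, 13, 6, 14, 16, 9]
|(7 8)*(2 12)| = |(2 12)(7 8)| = 2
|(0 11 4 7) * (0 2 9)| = |(0 11 4 7 2 9)| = 6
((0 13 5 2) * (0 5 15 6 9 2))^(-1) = (0 5 2 9 6 15 13)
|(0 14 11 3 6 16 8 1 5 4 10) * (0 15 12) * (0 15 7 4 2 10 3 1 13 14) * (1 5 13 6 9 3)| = |(1 13 14 11 5 2 10 7 4)(3 9)(6 16 8)(12 15)| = 18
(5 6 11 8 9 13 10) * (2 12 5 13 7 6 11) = [0, 1, 12, 3, 4, 11, 2, 6, 9, 7, 13, 8, 5, 10] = (2 12 5 11 8 9 7 6)(10 13)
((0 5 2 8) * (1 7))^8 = (8)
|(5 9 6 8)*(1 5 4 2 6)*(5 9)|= 4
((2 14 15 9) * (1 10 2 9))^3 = (1 14 10 15 2)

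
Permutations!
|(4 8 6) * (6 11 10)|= |(4 8 11 10 6)|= 5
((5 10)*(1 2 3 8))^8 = (10)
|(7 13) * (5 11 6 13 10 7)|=4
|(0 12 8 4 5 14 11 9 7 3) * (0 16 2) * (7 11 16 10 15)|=8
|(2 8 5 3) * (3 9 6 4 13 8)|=6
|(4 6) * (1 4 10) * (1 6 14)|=6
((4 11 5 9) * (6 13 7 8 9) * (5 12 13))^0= (13)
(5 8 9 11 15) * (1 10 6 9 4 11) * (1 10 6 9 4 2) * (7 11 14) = (1 6 4 14 7 11 15 5 8 2)(9 10) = [0, 6, 1, 3, 14, 8, 4, 11, 2, 10, 9, 15, 12, 13, 7, 5]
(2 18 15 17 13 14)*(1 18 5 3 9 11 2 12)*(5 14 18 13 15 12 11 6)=[0, 13, 14, 9, 4, 3, 5, 7, 8, 6, 10, 2, 1, 18, 11, 17, 16, 15, 12]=(1 13 18 12)(2 14 11)(3 9 6 5)(15 17)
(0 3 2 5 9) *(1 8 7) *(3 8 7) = (0 8 3 2 5 9)(1 7) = [8, 7, 5, 2, 4, 9, 6, 1, 3, 0]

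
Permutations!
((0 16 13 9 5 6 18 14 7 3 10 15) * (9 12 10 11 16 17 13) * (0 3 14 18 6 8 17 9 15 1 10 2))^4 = (18)(0 17)(2 8)(5 12)(9 13)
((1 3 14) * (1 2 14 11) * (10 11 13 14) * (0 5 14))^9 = ((0 5 14 2 10 11 1 3 13))^9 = (14)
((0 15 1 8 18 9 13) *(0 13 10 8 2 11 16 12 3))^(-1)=(0 3 12 16 11 2 1 15)(8 10 9 18)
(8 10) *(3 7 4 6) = (3 7 4 6)(8 10) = [0, 1, 2, 7, 6, 5, 3, 4, 10, 9, 8]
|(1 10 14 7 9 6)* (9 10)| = 3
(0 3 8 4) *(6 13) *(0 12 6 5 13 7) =(0 3 8 4 12 6 7)(5 13) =[3, 1, 2, 8, 12, 13, 7, 0, 4, 9, 10, 11, 6, 5]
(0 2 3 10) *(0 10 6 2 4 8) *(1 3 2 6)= (10)(0 4 8)(1 3)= [4, 3, 2, 1, 8, 5, 6, 7, 0, 9, 10]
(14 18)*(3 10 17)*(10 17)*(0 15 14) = (0 15 14 18)(3 17) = [15, 1, 2, 17, 4, 5, 6, 7, 8, 9, 10, 11, 12, 13, 18, 14, 16, 3, 0]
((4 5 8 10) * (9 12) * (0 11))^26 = (12)(4 8)(5 10)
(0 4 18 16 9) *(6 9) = (0 4 18 16 6 9) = [4, 1, 2, 3, 18, 5, 9, 7, 8, 0, 10, 11, 12, 13, 14, 15, 6, 17, 16]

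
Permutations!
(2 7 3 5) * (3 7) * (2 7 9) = [0, 1, 3, 5, 4, 7, 6, 9, 8, 2] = (2 3 5 7 9)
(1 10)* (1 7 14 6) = (1 10 7 14 6) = [0, 10, 2, 3, 4, 5, 1, 14, 8, 9, 7, 11, 12, 13, 6]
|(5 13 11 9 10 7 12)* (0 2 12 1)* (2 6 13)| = 24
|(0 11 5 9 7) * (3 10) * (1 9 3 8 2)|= 10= |(0 11 5 3 10 8 2 1 9 7)|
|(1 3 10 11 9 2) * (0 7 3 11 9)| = 8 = |(0 7 3 10 9 2 1 11)|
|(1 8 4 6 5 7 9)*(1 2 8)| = |(2 8 4 6 5 7 9)| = 7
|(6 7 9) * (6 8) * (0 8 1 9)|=4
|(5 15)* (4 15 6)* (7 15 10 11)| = |(4 10 11 7 15 5 6)| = 7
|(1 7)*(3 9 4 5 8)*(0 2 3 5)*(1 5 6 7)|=|(0 2 3 9 4)(5 8 6 7)|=20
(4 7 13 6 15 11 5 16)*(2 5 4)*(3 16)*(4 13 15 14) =(2 5 3 16)(4 7 15 11 13 6 14) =[0, 1, 5, 16, 7, 3, 14, 15, 8, 9, 10, 13, 12, 6, 4, 11, 2]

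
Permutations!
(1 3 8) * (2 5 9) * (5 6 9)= [0, 3, 6, 8, 4, 5, 9, 7, 1, 2]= (1 3 8)(2 6 9)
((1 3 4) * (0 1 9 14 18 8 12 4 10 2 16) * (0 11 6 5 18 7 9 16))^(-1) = (0 2 10 3 1)(4 12 8 18 5 6 11 16)(7 14 9)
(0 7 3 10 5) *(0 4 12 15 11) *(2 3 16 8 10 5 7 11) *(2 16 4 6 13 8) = (0 11)(2 3 5 6 13 8 10 7 4 12 15 16) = [11, 1, 3, 5, 12, 6, 13, 4, 10, 9, 7, 0, 15, 8, 14, 16, 2]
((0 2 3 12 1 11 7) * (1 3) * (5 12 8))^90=(3 5)(8 12)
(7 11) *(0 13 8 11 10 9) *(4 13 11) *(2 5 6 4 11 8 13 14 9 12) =(0 8 11 7 10 12 2 5 6 4 14 9) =[8, 1, 5, 3, 14, 6, 4, 10, 11, 0, 12, 7, 2, 13, 9]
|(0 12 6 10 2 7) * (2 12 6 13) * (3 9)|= |(0 6 10 12 13 2 7)(3 9)|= 14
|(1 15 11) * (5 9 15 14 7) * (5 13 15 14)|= 8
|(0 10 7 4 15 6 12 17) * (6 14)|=9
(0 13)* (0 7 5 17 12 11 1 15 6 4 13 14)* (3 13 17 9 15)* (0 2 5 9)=[14, 3, 5, 13, 17, 0, 4, 9, 8, 15, 10, 1, 11, 7, 2, 6, 16, 12]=(0 14 2 5)(1 3 13 7 9 15 6 4 17 12 11)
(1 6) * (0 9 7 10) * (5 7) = [9, 6, 2, 3, 4, 7, 1, 10, 8, 5, 0] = (0 9 5 7 10)(1 6)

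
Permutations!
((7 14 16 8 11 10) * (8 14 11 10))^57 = (7 11 8 10)(14 16)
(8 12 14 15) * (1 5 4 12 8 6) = [0, 5, 2, 3, 12, 4, 1, 7, 8, 9, 10, 11, 14, 13, 15, 6] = (1 5 4 12 14 15 6)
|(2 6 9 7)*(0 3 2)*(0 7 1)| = |(0 3 2 6 9 1)| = 6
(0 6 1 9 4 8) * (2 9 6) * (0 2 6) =(0 6 1)(2 9 4 8) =[6, 0, 9, 3, 8, 5, 1, 7, 2, 4]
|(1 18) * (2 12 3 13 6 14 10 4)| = 8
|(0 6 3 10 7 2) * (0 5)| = 7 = |(0 6 3 10 7 2 5)|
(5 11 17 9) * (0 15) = [15, 1, 2, 3, 4, 11, 6, 7, 8, 5, 10, 17, 12, 13, 14, 0, 16, 9] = (0 15)(5 11 17 9)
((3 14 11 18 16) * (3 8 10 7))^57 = (3 14 11 18 16 8 10 7)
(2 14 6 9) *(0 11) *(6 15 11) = [6, 1, 14, 3, 4, 5, 9, 7, 8, 2, 10, 0, 12, 13, 15, 11] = (0 6 9 2 14 15 11)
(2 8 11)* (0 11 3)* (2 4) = (0 11 4 2 8 3) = [11, 1, 8, 0, 2, 5, 6, 7, 3, 9, 10, 4]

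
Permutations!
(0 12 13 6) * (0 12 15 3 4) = (0 15 3 4)(6 12 13) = [15, 1, 2, 4, 0, 5, 12, 7, 8, 9, 10, 11, 13, 6, 14, 3]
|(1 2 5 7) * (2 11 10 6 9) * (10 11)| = 7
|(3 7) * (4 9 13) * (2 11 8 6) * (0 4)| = 4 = |(0 4 9 13)(2 11 8 6)(3 7)|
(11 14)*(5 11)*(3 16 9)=[0, 1, 2, 16, 4, 11, 6, 7, 8, 3, 10, 14, 12, 13, 5, 15, 9]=(3 16 9)(5 11 14)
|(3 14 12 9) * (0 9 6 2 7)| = 8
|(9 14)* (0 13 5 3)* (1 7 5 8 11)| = 8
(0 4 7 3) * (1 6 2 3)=(0 4 7 1 6 2 3)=[4, 6, 3, 0, 7, 5, 2, 1]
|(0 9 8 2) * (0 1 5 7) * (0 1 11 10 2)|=|(0 9 8)(1 5 7)(2 11 10)|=3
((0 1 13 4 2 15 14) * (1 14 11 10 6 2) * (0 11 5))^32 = (15)(1 4 13)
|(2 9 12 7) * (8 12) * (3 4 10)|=15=|(2 9 8 12 7)(3 4 10)|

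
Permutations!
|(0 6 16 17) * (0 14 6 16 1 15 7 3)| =9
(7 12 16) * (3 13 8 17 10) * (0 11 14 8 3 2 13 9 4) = [11, 1, 13, 9, 0, 5, 6, 12, 17, 4, 2, 14, 16, 3, 8, 15, 7, 10] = (0 11 14 8 17 10 2 13 3 9 4)(7 12 16)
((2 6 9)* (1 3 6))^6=(1 3 6 9 2)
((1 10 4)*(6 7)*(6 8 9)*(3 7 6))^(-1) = (1 4 10)(3 9 8 7)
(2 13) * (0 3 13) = (0 3 13 2) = [3, 1, 0, 13, 4, 5, 6, 7, 8, 9, 10, 11, 12, 2]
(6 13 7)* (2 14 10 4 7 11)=(2 14 10 4 7 6 13 11)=[0, 1, 14, 3, 7, 5, 13, 6, 8, 9, 4, 2, 12, 11, 10]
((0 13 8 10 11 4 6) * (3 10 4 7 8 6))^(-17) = (0 13 6)(3 10 11 7 8 4)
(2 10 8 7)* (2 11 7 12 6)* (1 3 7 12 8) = [0, 3, 10, 7, 4, 5, 2, 11, 8, 9, 1, 12, 6] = (1 3 7 11 12 6 2 10)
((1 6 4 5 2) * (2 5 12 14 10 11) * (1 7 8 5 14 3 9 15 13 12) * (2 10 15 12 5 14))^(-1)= ((1 6 4)(2 7 8 14 15 13 5)(3 9 12)(10 11))^(-1)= (1 4 6)(2 5 13 15 14 8 7)(3 12 9)(10 11)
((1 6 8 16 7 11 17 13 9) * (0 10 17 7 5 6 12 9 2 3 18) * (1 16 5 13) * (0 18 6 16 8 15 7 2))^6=((18)(0 10 17 1 12 9 8 5 16 13)(2 3 6 15 7 11))^6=(18)(0 8 17 16 12)(1 13 9 10 5)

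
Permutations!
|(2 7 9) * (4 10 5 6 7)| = 7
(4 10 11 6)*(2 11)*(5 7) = (2 11 6 4 10)(5 7) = [0, 1, 11, 3, 10, 7, 4, 5, 8, 9, 2, 6]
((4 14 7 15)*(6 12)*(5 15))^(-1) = ((4 14 7 5 15)(6 12))^(-1) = (4 15 5 7 14)(6 12)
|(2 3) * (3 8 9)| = |(2 8 9 3)| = 4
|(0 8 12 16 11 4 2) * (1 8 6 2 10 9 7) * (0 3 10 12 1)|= 28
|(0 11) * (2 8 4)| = |(0 11)(2 8 4)| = 6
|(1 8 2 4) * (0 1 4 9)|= |(0 1 8 2 9)|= 5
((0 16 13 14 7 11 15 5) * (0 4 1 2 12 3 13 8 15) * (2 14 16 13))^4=((0 13 16 8 15 5 4 1 14 7 11)(2 12 3))^4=(0 15 14 13 5 7 16 4 11 8 1)(2 12 3)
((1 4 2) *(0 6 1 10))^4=(0 2 1)(4 6 10)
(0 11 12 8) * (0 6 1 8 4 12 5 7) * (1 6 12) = [11, 8, 2, 3, 1, 7, 6, 0, 12, 9, 10, 5, 4] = (0 11 5 7)(1 8 12 4)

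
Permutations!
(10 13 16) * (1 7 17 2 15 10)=[0, 7, 15, 3, 4, 5, 6, 17, 8, 9, 13, 11, 12, 16, 14, 10, 1, 2]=(1 7 17 2 15 10 13 16)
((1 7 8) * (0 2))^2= (1 8 7)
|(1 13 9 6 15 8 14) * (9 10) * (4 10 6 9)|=6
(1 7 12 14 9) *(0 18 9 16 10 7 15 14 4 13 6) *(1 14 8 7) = (0 18 9 14 16 10 1 15 8 7 12 4 13 6) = [18, 15, 2, 3, 13, 5, 0, 12, 7, 14, 1, 11, 4, 6, 16, 8, 10, 17, 9]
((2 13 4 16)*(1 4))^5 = (16)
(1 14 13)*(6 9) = (1 14 13)(6 9) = [0, 14, 2, 3, 4, 5, 9, 7, 8, 6, 10, 11, 12, 1, 13]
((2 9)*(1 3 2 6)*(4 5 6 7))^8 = ((1 3 2 9 7 4 5 6))^8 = (9)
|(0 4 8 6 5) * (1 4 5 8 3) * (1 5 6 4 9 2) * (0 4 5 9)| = 9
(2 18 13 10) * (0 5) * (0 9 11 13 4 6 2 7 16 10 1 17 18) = (0 5 9 11 13 1 17 18 4 6 2)(7 16 10) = [5, 17, 0, 3, 6, 9, 2, 16, 8, 11, 7, 13, 12, 1, 14, 15, 10, 18, 4]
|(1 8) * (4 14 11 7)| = 4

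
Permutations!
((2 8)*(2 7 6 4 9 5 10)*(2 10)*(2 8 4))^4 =(10)(2 8 4 7 9 6 5)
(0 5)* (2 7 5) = [2, 1, 7, 3, 4, 0, 6, 5] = (0 2 7 5)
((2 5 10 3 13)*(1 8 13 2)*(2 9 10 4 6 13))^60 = ((1 8 2 5 4 6 13)(3 9 10))^60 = (1 4 8 6 2 13 5)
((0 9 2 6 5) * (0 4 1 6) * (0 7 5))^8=(9)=((0 9 2 7 5 4 1 6))^8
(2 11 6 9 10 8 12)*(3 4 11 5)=(2 5 3 4 11 6 9 10 8 12)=[0, 1, 5, 4, 11, 3, 9, 7, 12, 10, 8, 6, 2]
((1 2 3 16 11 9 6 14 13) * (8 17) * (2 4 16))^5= (1 6 16 13 9 4 14 11)(2 3)(8 17)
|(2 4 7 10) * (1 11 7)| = |(1 11 7 10 2 4)| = 6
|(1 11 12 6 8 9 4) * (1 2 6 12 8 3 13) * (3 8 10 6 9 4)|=10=|(1 11 10 6 8 4 2 9 3 13)|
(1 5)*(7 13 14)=(1 5)(7 13 14)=[0, 5, 2, 3, 4, 1, 6, 13, 8, 9, 10, 11, 12, 14, 7]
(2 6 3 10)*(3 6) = [0, 1, 3, 10, 4, 5, 6, 7, 8, 9, 2] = (2 3 10)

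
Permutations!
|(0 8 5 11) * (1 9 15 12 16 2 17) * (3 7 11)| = |(0 8 5 3 7 11)(1 9 15 12 16 2 17)| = 42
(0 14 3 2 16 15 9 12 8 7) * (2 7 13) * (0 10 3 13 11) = [14, 1, 16, 7, 4, 5, 6, 10, 11, 12, 3, 0, 8, 2, 13, 9, 15] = (0 14 13 2 16 15 9 12 8 11)(3 7 10)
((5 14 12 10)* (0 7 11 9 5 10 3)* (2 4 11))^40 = (14)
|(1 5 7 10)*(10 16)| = 5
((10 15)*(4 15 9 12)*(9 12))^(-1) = (4 12 10 15)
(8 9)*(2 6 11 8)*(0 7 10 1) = (0 7 10 1)(2 6 11 8 9) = [7, 0, 6, 3, 4, 5, 11, 10, 9, 2, 1, 8]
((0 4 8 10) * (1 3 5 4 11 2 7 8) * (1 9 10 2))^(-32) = ((0 11 1 3 5 4 9 10)(2 7 8))^(-32) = (11)(2 7 8)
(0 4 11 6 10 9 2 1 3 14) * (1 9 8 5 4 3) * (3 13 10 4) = (0 13 10 8 5 3 14)(2 9)(4 11 6) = [13, 1, 9, 14, 11, 3, 4, 7, 5, 2, 8, 6, 12, 10, 0]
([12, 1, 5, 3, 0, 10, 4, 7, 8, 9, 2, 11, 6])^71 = (0 4 6 12)(2 10 5)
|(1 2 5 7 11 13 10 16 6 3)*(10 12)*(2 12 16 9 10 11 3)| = 10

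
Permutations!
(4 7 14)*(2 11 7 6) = (2 11 7 14 4 6) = [0, 1, 11, 3, 6, 5, 2, 14, 8, 9, 10, 7, 12, 13, 4]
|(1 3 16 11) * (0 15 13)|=12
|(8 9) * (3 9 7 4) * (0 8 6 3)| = |(0 8 7 4)(3 9 6)| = 12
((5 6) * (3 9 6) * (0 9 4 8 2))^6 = (0 8 3 6)(2 4 5 9)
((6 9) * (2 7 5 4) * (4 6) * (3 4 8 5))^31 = ((2 7 3 4)(5 6 9 8))^31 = (2 4 3 7)(5 8 9 6)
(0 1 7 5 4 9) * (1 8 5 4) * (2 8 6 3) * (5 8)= (0 6 3 2 5 1 7 4 9)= [6, 7, 5, 2, 9, 1, 3, 4, 8, 0]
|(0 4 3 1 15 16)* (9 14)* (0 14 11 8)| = 10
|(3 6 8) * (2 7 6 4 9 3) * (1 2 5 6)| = 3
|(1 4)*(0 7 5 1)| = 5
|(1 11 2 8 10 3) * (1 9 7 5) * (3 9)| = 8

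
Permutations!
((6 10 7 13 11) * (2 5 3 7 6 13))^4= ((2 5 3 7)(6 10)(11 13))^4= (13)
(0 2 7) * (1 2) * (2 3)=(0 1 3 2 7)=[1, 3, 7, 2, 4, 5, 6, 0]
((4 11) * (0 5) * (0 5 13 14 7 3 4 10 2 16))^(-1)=(0 16 2 10 11 4 3 7 14 13)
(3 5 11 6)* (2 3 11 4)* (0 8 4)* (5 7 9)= (0 8 4 2 3 7 9 5)(6 11)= [8, 1, 3, 7, 2, 0, 11, 9, 4, 5, 10, 6]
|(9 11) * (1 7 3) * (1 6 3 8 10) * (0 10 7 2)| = |(0 10 1 2)(3 6)(7 8)(9 11)| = 4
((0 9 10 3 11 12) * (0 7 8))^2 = ((0 9 10 3 11 12 7 8))^2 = (0 10 11 7)(3 12 8 9)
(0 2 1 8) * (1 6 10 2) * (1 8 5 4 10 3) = (0 8)(1 5 4 10 2 6 3) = [8, 5, 6, 1, 10, 4, 3, 7, 0, 9, 2]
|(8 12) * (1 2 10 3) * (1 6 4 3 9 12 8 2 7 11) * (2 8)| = 15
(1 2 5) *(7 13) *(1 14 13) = (1 2 5 14 13 7) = [0, 2, 5, 3, 4, 14, 6, 1, 8, 9, 10, 11, 12, 7, 13]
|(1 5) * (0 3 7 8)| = |(0 3 7 8)(1 5)| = 4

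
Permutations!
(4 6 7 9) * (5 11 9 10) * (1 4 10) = (1 4 6 7)(5 11 9 10) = [0, 4, 2, 3, 6, 11, 7, 1, 8, 10, 5, 9]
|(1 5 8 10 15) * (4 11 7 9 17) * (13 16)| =|(1 5 8 10 15)(4 11 7 9 17)(13 16)| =10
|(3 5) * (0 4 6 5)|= |(0 4 6 5 3)|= 5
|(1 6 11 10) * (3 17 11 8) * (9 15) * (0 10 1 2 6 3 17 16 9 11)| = |(0 10 2 6 8 17)(1 3 16 9 15 11)| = 6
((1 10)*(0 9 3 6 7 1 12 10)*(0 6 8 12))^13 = (0 9 3 8 12 10)(1 6 7)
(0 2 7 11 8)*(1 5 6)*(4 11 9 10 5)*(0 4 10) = (0 2 7 9)(1 10 5 6)(4 11 8) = [2, 10, 7, 3, 11, 6, 1, 9, 4, 0, 5, 8]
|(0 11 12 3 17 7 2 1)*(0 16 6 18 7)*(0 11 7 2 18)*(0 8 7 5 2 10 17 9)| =|(0 5 2 1 16 6 8 7 18 10 17 11 12 3 9)| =15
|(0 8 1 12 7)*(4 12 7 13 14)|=|(0 8 1 7)(4 12 13 14)|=4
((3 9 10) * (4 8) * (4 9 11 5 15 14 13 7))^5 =(3 13 10 14 9 15 8 5 4 11 7)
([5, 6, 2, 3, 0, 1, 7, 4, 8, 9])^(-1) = (9)(0 4 7 6 1 5)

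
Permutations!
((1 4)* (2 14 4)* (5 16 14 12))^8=(1 2 12 5 16 14 4)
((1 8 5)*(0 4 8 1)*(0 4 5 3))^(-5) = ((0 5 4 8 3))^(-5) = (8)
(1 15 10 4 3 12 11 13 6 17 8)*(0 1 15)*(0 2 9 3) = (0 1 2 9 3 12 11 13 6 17 8 15 10 4) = [1, 2, 9, 12, 0, 5, 17, 7, 15, 3, 4, 13, 11, 6, 14, 10, 16, 8]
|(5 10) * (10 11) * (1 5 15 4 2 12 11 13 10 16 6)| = |(1 5 13 10 15 4 2 12 11 16 6)| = 11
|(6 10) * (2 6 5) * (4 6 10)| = |(2 10 5)(4 6)| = 6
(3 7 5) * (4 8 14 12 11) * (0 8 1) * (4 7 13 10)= (0 8 14 12 11 7 5 3 13 10 4 1)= [8, 0, 2, 13, 1, 3, 6, 5, 14, 9, 4, 7, 11, 10, 12]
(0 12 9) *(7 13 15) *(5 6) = (0 12 9)(5 6)(7 13 15) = [12, 1, 2, 3, 4, 6, 5, 13, 8, 0, 10, 11, 9, 15, 14, 7]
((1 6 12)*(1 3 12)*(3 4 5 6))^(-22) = ((1 3 12 4 5 6))^(-22) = (1 12 5)(3 4 6)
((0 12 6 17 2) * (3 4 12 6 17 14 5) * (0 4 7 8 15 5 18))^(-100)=(18)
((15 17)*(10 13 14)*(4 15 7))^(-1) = ((4 15 17 7)(10 13 14))^(-1) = (4 7 17 15)(10 14 13)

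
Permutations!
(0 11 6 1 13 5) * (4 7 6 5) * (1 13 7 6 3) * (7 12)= (0 11 5)(1 12 7 3)(4 6 13)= [11, 12, 2, 1, 6, 0, 13, 3, 8, 9, 10, 5, 7, 4]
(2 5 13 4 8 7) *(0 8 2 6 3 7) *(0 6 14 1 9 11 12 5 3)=(0 8 6)(1 9 11 12 5 13 4 2 3 7 14)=[8, 9, 3, 7, 2, 13, 0, 14, 6, 11, 10, 12, 5, 4, 1]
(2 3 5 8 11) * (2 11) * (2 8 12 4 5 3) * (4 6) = (4 5 12 6) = [0, 1, 2, 3, 5, 12, 4, 7, 8, 9, 10, 11, 6]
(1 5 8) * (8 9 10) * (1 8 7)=[0, 5, 2, 3, 4, 9, 6, 1, 8, 10, 7]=(1 5 9 10 7)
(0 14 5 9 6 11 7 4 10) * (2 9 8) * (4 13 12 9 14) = (0 4 10)(2 14 5 8)(6 11 7 13 12 9) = [4, 1, 14, 3, 10, 8, 11, 13, 2, 6, 0, 7, 9, 12, 5]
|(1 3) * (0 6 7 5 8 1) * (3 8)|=|(0 6 7 5 3)(1 8)|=10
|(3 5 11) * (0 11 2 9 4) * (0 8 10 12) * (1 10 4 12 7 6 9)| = |(0 11 3 5 2 1 10 7 6 9 12)(4 8)| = 22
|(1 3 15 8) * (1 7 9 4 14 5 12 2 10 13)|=13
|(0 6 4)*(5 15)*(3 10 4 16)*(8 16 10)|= 12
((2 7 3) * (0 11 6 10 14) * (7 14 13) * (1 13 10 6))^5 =(0 3 1 14 7 11 2 13)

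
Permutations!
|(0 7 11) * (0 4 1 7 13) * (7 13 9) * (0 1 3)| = 6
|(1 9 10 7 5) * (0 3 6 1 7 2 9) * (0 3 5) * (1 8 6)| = 6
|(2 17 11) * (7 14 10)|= |(2 17 11)(7 14 10)|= 3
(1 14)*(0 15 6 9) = [15, 14, 2, 3, 4, 5, 9, 7, 8, 0, 10, 11, 12, 13, 1, 6] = (0 15 6 9)(1 14)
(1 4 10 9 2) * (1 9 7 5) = (1 4 10 7 5)(2 9) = [0, 4, 9, 3, 10, 1, 6, 5, 8, 2, 7]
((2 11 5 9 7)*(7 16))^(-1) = ((2 11 5 9 16 7))^(-1) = (2 7 16 9 5 11)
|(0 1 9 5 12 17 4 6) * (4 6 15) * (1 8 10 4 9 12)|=11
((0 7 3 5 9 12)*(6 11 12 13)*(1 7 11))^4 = ((0 11 12)(1 7 3 5 9 13 6))^4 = (0 11 12)(1 9 7 13 3 6 5)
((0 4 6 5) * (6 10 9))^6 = (10) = ((0 4 10 9 6 5))^6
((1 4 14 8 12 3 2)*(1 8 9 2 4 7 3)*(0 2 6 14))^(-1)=(0 4 3 7 1 12 8 2)(6 9 14)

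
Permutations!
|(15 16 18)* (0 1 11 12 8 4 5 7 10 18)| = |(0 1 11 12 8 4 5 7 10 18 15 16)| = 12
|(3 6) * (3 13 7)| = |(3 6 13 7)| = 4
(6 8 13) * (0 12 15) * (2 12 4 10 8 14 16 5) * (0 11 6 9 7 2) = (0 4 10 8 13 9 7 2 12 15 11 6 14 16 5) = [4, 1, 12, 3, 10, 0, 14, 2, 13, 7, 8, 6, 15, 9, 16, 11, 5]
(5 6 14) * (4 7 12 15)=(4 7 12 15)(5 6 14)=[0, 1, 2, 3, 7, 6, 14, 12, 8, 9, 10, 11, 15, 13, 5, 4]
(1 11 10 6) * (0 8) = (0 8)(1 11 10 6) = [8, 11, 2, 3, 4, 5, 1, 7, 0, 9, 6, 10]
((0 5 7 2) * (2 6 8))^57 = (0 6)(2 7)(5 8)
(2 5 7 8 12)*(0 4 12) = [4, 1, 5, 3, 12, 7, 6, 8, 0, 9, 10, 11, 2] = (0 4 12 2 5 7 8)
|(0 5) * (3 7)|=|(0 5)(3 7)|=2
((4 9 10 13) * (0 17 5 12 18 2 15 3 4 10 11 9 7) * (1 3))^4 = ((0 17 5 12 18 2 15 1 3 4 7)(9 11)(10 13))^4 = (0 18 3 17 2 4 5 15 7 12 1)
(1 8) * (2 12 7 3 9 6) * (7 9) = (1 8)(2 12 9 6)(3 7) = [0, 8, 12, 7, 4, 5, 2, 3, 1, 6, 10, 11, 9]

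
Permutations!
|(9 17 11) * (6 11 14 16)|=6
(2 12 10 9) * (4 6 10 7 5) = (2 12 7 5 4 6 10 9) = [0, 1, 12, 3, 6, 4, 10, 5, 8, 2, 9, 11, 7]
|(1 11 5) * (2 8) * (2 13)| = |(1 11 5)(2 8 13)| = 3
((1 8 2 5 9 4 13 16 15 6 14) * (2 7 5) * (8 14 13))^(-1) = (1 14)(4 9 5 7 8)(6 15 16 13)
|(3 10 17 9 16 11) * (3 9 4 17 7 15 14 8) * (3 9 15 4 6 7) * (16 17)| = |(3 10)(4 16 11 15 14 8 9 17 6 7)| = 10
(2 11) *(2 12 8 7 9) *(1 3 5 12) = (1 3 5 12 8 7 9 2 11) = [0, 3, 11, 5, 4, 12, 6, 9, 7, 2, 10, 1, 8]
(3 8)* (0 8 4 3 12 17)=(0 8 12 17)(3 4)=[8, 1, 2, 4, 3, 5, 6, 7, 12, 9, 10, 11, 17, 13, 14, 15, 16, 0]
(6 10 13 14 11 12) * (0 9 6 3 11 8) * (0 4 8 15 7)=(0 9 6 10 13 14 15 7)(3 11 12)(4 8)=[9, 1, 2, 11, 8, 5, 10, 0, 4, 6, 13, 12, 3, 14, 15, 7]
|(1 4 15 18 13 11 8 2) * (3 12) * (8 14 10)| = |(1 4 15 18 13 11 14 10 8 2)(3 12)| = 10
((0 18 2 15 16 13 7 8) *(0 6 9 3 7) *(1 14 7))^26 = ((0 18 2 15 16 13)(1 14 7 8 6 9 3))^26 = (0 2 16)(1 9 8 14 3 6 7)(13 18 15)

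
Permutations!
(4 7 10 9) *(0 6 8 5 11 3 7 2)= (0 6 8 5 11 3 7 10 9 4 2)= [6, 1, 0, 7, 2, 11, 8, 10, 5, 4, 9, 3]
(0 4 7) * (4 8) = (0 8 4 7) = [8, 1, 2, 3, 7, 5, 6, 0, 4]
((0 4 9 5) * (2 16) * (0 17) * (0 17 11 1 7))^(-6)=(17)(0 4 9 5 11 1 7)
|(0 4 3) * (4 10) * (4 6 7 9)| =|(0 10 6 7 9 4 3)| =7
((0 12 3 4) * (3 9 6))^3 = (0 6)(3 12)(4 9)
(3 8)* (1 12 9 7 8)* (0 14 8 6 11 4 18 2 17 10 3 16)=[14, 12, 17, 1, 18, 5, 11, 6, 16, 7, 3, 4, 9, 13, 8, 15, 0, 10, 2]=(0 14 8 16)(1 12 9 7 6 11 4 18 2 17 10 3)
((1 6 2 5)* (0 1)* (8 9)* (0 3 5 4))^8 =((0 1 6 2 4)(3 5)(8 9))^8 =(9)(0 2 1 4 6)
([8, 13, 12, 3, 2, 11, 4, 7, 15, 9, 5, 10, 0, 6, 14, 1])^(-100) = (0 12 2 4 6 13 1 15 8)(5 10 11)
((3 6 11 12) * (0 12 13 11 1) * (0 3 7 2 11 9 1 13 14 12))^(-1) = (1 9 13 6 3)(2 7 12 14 11) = ((1 3 6 13 9)(2 11 14 12 7))^(-1)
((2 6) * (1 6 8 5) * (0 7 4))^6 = (1 6 2 8 5)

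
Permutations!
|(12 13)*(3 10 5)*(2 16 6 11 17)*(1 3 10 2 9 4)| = 18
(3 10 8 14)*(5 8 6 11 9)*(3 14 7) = (14)(3 10 6 11 9 5 8 7) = [0, 1, 2, 10, 4, 8, 11, 3, 7, 5, 6, 9, 12, 13, 14]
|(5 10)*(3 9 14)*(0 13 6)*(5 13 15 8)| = |(0 15 8 5 10 13 6)(3 9 14)| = 21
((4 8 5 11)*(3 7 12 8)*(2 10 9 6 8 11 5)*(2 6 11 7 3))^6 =(12)(2 10 9 11 4)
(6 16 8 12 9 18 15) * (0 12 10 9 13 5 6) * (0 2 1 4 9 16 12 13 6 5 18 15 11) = (0 13 18 11)(1 4 9 15 2)(6 12)(8 10 16) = [13, 4, 1, 3, 9, 5, 12, 7, 10, 15, 16, 0, 6, 18, 14, 2, 8, 17, 11]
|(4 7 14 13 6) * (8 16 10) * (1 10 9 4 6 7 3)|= |(1 10 8 16 9 4 3)(7 14 13)|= 21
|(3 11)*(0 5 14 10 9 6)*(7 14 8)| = |(0 5 8 7 14 10 9 6)(3 11)| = 8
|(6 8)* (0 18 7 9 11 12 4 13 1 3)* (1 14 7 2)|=70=|(0 18 2 1 3)(4 13 14 7 9 11 12)(6 8)|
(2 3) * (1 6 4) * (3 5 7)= (1 6 4)(2 5 7 3)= [0, 6, 5, 2, 1, 7, 4, 3]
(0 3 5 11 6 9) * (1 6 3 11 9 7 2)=[11, 6, 1, 5, 4, 9, 7, 2, 8, 0, 10, 3]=(0 11 3 5 9)(1 6 7 2)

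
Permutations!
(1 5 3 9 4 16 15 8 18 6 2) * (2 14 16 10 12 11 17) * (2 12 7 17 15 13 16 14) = (1 5 3 9 4 10 7 17 12 11 15 8 18 6 2)(13 16) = [0, 5, 1, 9, 10, 3, 2, 17, 18, 4, 7, 15, 11, 16, 14, 8, 13, 12, 6]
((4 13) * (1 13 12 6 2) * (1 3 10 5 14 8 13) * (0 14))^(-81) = ((0 14 8 13 4 12 6 2 3 10 5))^(-81) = (0 2 13 5 6 8 10 12 14 3 4)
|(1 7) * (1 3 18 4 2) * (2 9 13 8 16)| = 10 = |(1 7 3 18 4 9 13 8 16 2)|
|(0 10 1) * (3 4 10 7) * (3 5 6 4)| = |(0 7 5 6 4 10 1)| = 7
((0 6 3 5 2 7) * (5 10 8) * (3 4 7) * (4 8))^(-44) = (0 6 8 5 2 3 10 4 7)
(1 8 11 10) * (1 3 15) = (1 8 11 10 3 15) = [0, 8, 2, 15, 4, 5, 6, 7, 11, 9, 3, 10, 12, 13, 14, 1]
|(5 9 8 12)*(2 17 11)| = 12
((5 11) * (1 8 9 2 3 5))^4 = ((1 8 9 2 3 5 11))^4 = (1 3 8 5 9 11 2)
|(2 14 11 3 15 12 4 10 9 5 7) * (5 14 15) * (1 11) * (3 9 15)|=|(1 11 9 14)(2 3 5 7)(4 10 15 12)|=4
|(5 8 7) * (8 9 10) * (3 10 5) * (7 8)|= |(3 10 7)(5 9)|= 6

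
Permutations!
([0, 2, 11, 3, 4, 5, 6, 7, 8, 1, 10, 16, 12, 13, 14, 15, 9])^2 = (1 11 9 2 16)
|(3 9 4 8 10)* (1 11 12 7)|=20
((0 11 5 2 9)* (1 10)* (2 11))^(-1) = (0 9 2)(1 10)(5 11)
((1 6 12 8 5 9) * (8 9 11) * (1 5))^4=(1 5 6 11 12 8 9)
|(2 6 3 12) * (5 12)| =5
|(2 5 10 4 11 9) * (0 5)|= |(0 5 10 4 11 9 2)|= 7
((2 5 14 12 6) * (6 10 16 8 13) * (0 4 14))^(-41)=(0 12 8 2 4 10 13 5 14 16 6)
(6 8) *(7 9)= [0, 1, 2, 3, 4, 5, 8, 9, 6, 7]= (6 8)(7 9)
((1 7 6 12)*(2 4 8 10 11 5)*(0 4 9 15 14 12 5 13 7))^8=(0 5 4 2 8 9 10 15 11 14 13 12 7 1 6)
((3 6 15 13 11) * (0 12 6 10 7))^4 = ((0 12 6 15 13 11 3 10 7))^4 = (0 13 7 15 10 6 3 12 11)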